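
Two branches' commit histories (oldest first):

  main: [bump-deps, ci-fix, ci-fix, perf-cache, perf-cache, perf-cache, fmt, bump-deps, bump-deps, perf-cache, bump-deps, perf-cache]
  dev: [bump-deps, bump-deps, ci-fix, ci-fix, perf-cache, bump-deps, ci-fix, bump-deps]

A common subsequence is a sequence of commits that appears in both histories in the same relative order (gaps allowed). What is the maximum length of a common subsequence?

6

Pick bump-deps (main #1, dev #2) → ci-fix (main #2, dev #3) → ci-fix (main #3, dev #4) → perf-cache (main #6, dev #5) → bump-deps (main #8, dev #6) → bump-deps (main #11, dev #8); all 6 commits appear in both, in order. dp[12][8] = 6 confirms this is the maximum.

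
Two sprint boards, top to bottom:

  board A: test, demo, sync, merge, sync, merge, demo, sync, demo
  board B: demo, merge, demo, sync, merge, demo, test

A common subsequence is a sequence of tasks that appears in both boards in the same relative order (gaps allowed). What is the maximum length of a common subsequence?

5

Match demo (board A #2, board B #1); then merge (board A #4, board B #2); then sync (board A #5, board B #4); then merge (board A #6, board B #5); then demo (board A #7, board B #6) — 5 tasks in the same relative order in both. dp[9][7] = 5 confirms this is the maximum.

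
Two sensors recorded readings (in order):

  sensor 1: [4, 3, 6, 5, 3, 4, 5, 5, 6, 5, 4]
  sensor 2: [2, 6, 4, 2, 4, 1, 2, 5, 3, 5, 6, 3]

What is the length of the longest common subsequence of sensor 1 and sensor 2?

5

One common subsequence of length 5: 4 at sensor 1[1]=sensor 2[5]; then 5 at sensor 1[4]=sensor 2[8]; then 3 at sensor 1[5]=sensor 2[9]; then 5 at sensor 1[8]=sensor 2[10]; then 6 at sensor 1[9]=sensor 2[11], and the DP table's final entry dp[11][12] is also 5, so no common subsequence is longer.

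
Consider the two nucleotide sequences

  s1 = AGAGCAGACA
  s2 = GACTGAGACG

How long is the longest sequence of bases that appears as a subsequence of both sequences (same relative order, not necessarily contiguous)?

7

Match G (s1 #2, s2 #1), then A (s1 #3, s2 #2), then G (s1 #4, s2 #5), then A (s1 #6, s2 #6), then G (s1 #7, s2 #7), then A (s1 #8, s2 #8), then C (s1 #9, s2 #9) — 7 bases in the same relative order in both. Since dp[10][10] = 7, nothing longer is possible.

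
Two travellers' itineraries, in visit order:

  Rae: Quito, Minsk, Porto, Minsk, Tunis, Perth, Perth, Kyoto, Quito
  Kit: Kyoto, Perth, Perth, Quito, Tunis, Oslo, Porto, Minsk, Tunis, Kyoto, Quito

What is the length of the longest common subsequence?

6

One common subsequence of length 6: Quito at Rae[1]=Kit[4], Porto at Rae[3]=Kit[7], Minsk at Rae[4]=Kit[8], Tunis at Rae[5]=Kit[9], Kyoto at Rae[8]=Kit[10], Quito at Rae[9]=Kit[11]. Since dp[9][11] = 6, nothing longer is possible.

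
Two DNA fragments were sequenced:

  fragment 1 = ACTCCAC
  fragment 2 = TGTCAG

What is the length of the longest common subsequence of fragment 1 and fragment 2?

Taking T [3,3]; then C [5,4]; then A [6,5] gives a common subsequence of length 3. The LCS DP gives dp[7][6] = 3, so this is optimal.

3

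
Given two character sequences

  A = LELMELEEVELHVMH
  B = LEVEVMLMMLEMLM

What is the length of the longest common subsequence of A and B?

8

Taking L [1,1] → E [2,4] → L [3,7] → M [4,9] → L [6,10] → E [7,11] → L [11,13] → M [14,14] gives a common subsequence of length 8, and the DP table's final entry dp[15][14] is also 8, so no common subsequence is longer.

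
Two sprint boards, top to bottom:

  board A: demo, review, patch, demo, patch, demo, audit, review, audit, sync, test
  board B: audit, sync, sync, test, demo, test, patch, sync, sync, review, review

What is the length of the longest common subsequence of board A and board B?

3

Pick demo [1,5]; then review [2,10]; then review [8,11]; all 3 tasks appear in both, in order. The LCS DP gives dp[11][11] = 3, so this is optimal.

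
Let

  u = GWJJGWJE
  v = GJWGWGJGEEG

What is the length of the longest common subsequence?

6

Taking G (u #1, v #1) → W (u #2, v #3) → G (u #5, v #4) → W (u #6, v #5) → J (u #7, v #7) → E (u #8, v #10) gives a common subsequence of length 6. Since dp[8][11] = 6, nothing longer is possible.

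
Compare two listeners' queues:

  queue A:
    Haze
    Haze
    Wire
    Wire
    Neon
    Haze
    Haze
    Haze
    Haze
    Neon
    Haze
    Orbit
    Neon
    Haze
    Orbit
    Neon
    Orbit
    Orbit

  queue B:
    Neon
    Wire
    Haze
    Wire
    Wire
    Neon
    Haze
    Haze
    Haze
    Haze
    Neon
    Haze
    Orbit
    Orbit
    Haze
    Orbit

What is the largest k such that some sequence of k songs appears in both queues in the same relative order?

Match Haze (queue A #2, queue B #3); then Wire (queue A #3, queue B #4); then Wire (queue A #4, queue B #5); then Neon (queue A #5, queue B #6); then Haze (queue A #6, queue B #7); then Haze (queue A #7, queue B #8); then Haze (queue A #8, queue B #9); then Haze (queue A #9, queue B #10); then Neon (queue A #10, queue B #11); then Haze (queue A #11, queue B #12); then Orbit (queue A #12, queue B #14); then Haze (queue A #14, queue B #15); then Orbit (queue A #18, queue B #16) — 13 songs in the same relative order in both. Since dp[18][16] = 13, nothing longer is possible.

13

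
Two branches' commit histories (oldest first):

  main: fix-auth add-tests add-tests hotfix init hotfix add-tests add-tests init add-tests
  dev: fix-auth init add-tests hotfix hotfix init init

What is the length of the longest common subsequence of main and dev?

One common subsequence of length 5: fix-auth [1,1], then add-tests [2,3], then hotfix [4,5], then init [5,6], then init [9,7]. The LCS DP gives dp[10][7] = 5, so this is optimal.

5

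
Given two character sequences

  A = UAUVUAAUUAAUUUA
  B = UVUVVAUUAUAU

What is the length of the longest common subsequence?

9

Match U [1,1] → U [3,3] → V [4,5] → A [7,6] → U [8,7] → U [9,8] → A [10,9] → A [11,11] → U [14,12] — 9 characters in the same relative order in both, and the DP table's final entry dp[15][12] is also 9, so no common subsequence is longer.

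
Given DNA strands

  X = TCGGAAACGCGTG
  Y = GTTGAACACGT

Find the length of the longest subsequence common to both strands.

8

Taking T (X #1, Y #3); then G (X #4, Y #4); then A (X #5, Y #5); then A (X #6, Y #6); then A (X #7, Y #8); then C (X #10, Y #9); then G (X #11, Y #10); then T (X #12, Y #11) gives a common subsequence of length 8. The LCS DP gives dp[13][11] = 8, so this is optimal.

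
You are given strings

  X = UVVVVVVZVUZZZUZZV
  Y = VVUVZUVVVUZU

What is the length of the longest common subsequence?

One common subsequence of length 9: V (X #2, Y #1), V (X #3, Y #2), V (X #4, Y #4), V (X #6, Y #7), V (X #7, Y #8), V (X #9, Y #9), U (X #10, Y #10), Z (X #13, Y #11), U (X #14, Y #12), and the DP table's final entry dp[17][12] is also 9, so no common subsequence is longer.

9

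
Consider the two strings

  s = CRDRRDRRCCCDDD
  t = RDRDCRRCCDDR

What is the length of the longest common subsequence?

10

Match R (s #2, t #1) → D (s #3, t #2) → R (s #5, t #3) → D (s #6, t #4) → R (s #7, t #6) → R (s #8, t #7) → C (s #10, t #8) → C (s #11, t #9) → D (s #12, t #10) → D (s #13, t #11) — 10 characters in the same relative order in both. The LCS DP gives dp[14][12] = 10, so this is optimal.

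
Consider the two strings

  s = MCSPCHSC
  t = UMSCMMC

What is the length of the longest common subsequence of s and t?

Taking M at s[1]=t[2] → S at s[3]=t[3] → C at s[5]=t[4] → C at s[8]=t[7] gives a common subsequence of length 4. The LCS DP gives dp[8][7] = 4, so this is optimal.

4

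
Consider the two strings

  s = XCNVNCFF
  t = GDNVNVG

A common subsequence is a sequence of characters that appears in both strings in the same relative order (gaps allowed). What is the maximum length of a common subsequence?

3

One common subsequence of length 3: N at s[3]=t[3] → V at s[4]=t[4] → N at s[5]=t[5]. Since dp[8][7] = 3, nothing longer is possible.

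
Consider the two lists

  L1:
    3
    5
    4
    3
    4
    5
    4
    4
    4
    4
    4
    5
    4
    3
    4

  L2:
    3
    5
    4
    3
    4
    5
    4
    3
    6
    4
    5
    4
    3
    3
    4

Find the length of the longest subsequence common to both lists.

Pick 3 at L1[1]=L2[1], then 5 at L1[2]=L2[2], then 4 at L1[3]=L2[3], then 3 at L1[4]=L2[4], then 4 at L1[5]=L2[5], then 5 at L1[6]=L2[6], then 4 at L1[7]=L2[7], then 4 at L1[11]=L2[10], then 5 at L1[12]=L2[11], then 4 at L1[13]=L2[12], then 3 at L1[14]=L2[14], then 4 at L1[15]=L2[15]; all 12 values appear in both, in order. Since dp[15][15] = 12, nothing longer is possible.

12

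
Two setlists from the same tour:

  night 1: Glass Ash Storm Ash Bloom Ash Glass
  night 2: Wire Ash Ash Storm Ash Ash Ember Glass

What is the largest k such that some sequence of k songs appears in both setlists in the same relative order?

Taking Ash (night 1 #2, night 2 #3), then Storm (night 1 #3, night 2 #4), then Ash (night 1 #4, night 2 #5), then Ash (night 1 #6, night 2 #6), then Glass (night 1 #7, night 2 #8) gives a common subsequence of length 5. The LCS DP gives dp[7][8] = 5, so this is optimal.

5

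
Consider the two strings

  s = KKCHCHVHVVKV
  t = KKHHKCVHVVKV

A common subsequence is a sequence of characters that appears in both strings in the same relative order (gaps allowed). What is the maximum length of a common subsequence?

10

One common subsequence of length 10: K at s[1]=t[1], then K at s[2]=t[2], then H at s[4]=t[4], then C at s[5]=t[6], then V at s[7]=t[7], then H at s[8]=t[8], then V at s[9]=t[9], then V at s[10]=t[10], then K at s[11]=t[11], then V at s[12]=t[12]. Since dp[12][12] = 10, nothing longer is possible.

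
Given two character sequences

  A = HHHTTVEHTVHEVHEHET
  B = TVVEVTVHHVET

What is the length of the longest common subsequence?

Pick T [4,1], V [6,3], E [7,4], T [9,6], V [10,7], H [11,9], V [13,10], E [17,11], T [18,12]; all 9 characters appear in both, in order. The LCS DP gives dp[18][12] = 9, so this is optimal.

9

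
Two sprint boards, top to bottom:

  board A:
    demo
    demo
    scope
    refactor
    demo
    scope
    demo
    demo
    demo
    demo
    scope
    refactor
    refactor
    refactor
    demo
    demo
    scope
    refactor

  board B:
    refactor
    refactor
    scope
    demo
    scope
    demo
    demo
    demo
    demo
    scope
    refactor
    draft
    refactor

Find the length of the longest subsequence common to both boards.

Taking scope at board A[3]=board B[3], then demo at board A[5]=board B[4], then scope at board A[6]=board B[5], then demo at board A[7]=board B[6], then demo at board A[8]=board B[7], then demo at board A[9]=board B[8], then demo at board A[10]=board B[9], then scope at board A[11]=board B[10], then refactor at board A[12]=board B[11], then refactor at board A[18]=board B[13] gives a common subsequence of length 10. The LCS DP gives dp[18][13] = 10, so this is optimal.

10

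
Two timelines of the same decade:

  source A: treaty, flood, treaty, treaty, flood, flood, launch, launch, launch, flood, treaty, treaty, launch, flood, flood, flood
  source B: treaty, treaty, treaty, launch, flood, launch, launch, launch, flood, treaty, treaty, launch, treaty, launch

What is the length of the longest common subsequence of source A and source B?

11

Match treaty at source A[1]=source B[1], then treaty at source A[3]=source B[2], then treaty at source A[4]=source B[3], then flood at source A[6]=source B[5], then launch at source A[7]=source B[6], then launch at source A[8]=source B[7], then launch at source A[9]=source B[8], then flood at source A[10]=source B[9], then treaty at source A[11]=source B[11], then treaty at source A[12]=source B[13], then launch at source A[13]=source B[14] — 11 events in the same relative order in both. The LCS DP gives dp[16][14] = 11, so this is optimal.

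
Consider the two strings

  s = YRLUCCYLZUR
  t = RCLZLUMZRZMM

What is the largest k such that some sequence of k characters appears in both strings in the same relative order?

Let dp[i][j] be the LCS length of the first i characters of s and the first j characters of t. dp[i][j] = dp[i-1][j-1]+1 when the i-th and j-th characters match, else max(dp[i-1][j], dp[i][j-1]).
    ·  R  C  L  Z  L  U  M  Z  R  Z  M  M
 ·  0  0  0  0  0  0  0  0  0  0  0  0  0
 Y  0  0  0  0  0  0  0  0  0  0  0  0  0
 R  0  1  1  1  1  1  1  1  1  1  1  1  1
 L  0  1  1  2  2  2  2  2  2  2  2  2  2
 U  0  1  1  2  2  2  3  3  3  3  3  3  3
 C  0  1  2  2  2  2  3  3  3  3  3  3  3
 C  0  1  2  2  2  2  3  3  3  3  3  3  3
 Y  0  1  2  2  2  2  3  3  3  3  3  3  3
 L  0  1  2  3  3  3  3  3  3  3  3  3  3
 Z  0  1  2  3  4  4  4  4  4  4  4  4  4
 U  0  1  2  3  4  4  5  5  5  5  5  5  5
 R  0  1  2  3  4  4  5  5  5  6  6  6  6
dp[11][12] = 6. One LCS (by backtracking along matches): RCLZUR.

6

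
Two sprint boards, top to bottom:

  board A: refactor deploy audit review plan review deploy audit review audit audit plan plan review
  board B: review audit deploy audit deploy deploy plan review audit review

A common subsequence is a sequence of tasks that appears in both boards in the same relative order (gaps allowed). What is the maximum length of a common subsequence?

One common subsequence of length 6: deploy (board A #2, board B #3), audit (board A #3, board B #4), plan (board A #5, board B #7), review (board A #9, board B #8), audit (board A #11, board B #9), review (board A #14, board B #10), and the DP table's final entry dp[14][10] is also 6, so no common subsequence is longer.

6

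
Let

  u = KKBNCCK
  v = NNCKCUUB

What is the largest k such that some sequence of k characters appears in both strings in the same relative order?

3

One common subsequence of length 3: N [4,2], then C [5,3], then C [6,5]. Since dp[7][8] = 3, nothing longer is possible.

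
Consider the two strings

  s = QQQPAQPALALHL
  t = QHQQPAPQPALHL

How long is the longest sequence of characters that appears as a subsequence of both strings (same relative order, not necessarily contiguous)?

One common subsequence of length 11: Q [1,1] → Q [2,3] → Q [3,4] → P [4,5] → A [5,6] → Q [6,8] → P [7,9] → A [10,10] → L [11,11] → H [12,12] → L [13,13]. The LCS DP gives dp[13][13] = 11, so this is optimal.

11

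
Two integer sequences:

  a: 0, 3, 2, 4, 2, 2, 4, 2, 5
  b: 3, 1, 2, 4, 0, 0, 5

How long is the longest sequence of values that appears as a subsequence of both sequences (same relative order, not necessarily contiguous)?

4

Pick 3 [2,1] → 2 [3,3] → 4 [4,4] → 5 [9,7]; all 4 values appear in both, in order. Since dp[9][7] = 4, nothing longer is possible.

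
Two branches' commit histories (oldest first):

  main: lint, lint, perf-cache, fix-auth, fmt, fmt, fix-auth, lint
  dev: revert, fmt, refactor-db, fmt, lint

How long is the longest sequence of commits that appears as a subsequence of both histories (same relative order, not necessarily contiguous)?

Pick fmt at main[5]=dev[2]; then fmt at main[6]=dev[4]; then lint at main[8]=dev[5]; all 3 commits appear in both, in order. Since dp[8][5] = 3, nothing longer is possible.

3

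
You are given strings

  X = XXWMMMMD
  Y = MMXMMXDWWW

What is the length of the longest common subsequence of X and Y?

5

One common subsequence of length 5: M at X[4]=Y[1] → M at X[5]=Y[2] → M at X[6]=Y[4] → M at X[7]=Y[5] → D at X[8]=Y[7], and the DP table's final entry dp[8][10] is also 5, so no common subsequence is longer.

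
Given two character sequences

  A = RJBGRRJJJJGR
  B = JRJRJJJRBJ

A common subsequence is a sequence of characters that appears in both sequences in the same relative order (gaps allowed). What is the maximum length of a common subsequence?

7

One common subsequence of length 7: R at A[1]=B[2] → J at A[2]=B[3] → R at A[6]=B[4] → J at A[7]=B[5] → J at A[8]=B[6] → J at A[9]=B[7] → J at A[10]=B[10]. Since dp[12][10] = 7, nothing longer is possible.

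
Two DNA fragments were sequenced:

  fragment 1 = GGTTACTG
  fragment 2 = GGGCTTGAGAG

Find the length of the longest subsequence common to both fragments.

Let dp[i][j] be the LCS length of the first i bases of fragment 1 and the first j bases of fragment 2. dp[i][j] = dp[i-1][j-1]+1 when the i-th and j-th bases match, else max(dp[i-1][j], dp[i][j-1]).
    ·  G  G  G  C  T  T  G  A  G  A  G
 ·  0  0  0  0  0  0  0  0  0  0  0  0
 G  0  1  1  1  1  1  1  1  1  1  1  1
 G  0  1  2  2  2  2  2  2  2  2  2  2
 T  0  1  2  2  2  3  3  3  3  3  3  3
 T  0  1  2  2  2  3  4  4  4  4  4  4
 A  0  1  2  2  2  3  4  4  5  5  5  5
 C  0  1  2  2  3  3  4  4  5  5  5  5
 T  0  1  2  2  3  4  4  4  5  5  5  5
 G  0  1  2  3  3  4  4  5  5  6  6  6
dp[8][11] = 6. One LCS (by backtracking along matches): GGTTAG.

6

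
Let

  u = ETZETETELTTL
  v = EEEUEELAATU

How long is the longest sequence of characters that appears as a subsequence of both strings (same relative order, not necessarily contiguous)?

Let dp[i][j] be the LCS length of the first i characters of u and the first j characters of v. dp[i][j] = dp[i-1][j-1]+1 when the i-th and j-th characters match, else max(dp[i-1][j], dp[i][j-1]).
    ·  E  E  E  U  E  E  L  A  A  T  U
 ·  0  0  0  0  0  0  0  0  0  0  0  0
 E  0  1  1  1  1  1  1  1  1  1  1  1
 T  0  1  1  1  1  1  1  1  1  1  2  2
 Z  0  1  1  1  1  1  1  1  1  1  2  2
 E  0  1  2  2  2  2  2  2  2  2  2  2
 T  0  1  2  2  2  2  2  2  2  2  3  3
 E  0  1  2  3  3  3  3  3  3  3  3  3
 T  0  1  2  3  3  3  3  3  3  3  4  4
 E  0  1  2  3  3  4  4  4  4  4  4  4
 L  0  1  2  3  3  4  4  5  5  5  5  5
 T  0  1  2  3  3  4  4  5  5  5  6  6
 T  0  1  2  3  3  4  4  5  5  5  6  6
 L  0  1  2  3  3  4  4  5  5  5  6  6
dp[12][11] = 6. One LCS (by backtracking along matches): EEEELT.

6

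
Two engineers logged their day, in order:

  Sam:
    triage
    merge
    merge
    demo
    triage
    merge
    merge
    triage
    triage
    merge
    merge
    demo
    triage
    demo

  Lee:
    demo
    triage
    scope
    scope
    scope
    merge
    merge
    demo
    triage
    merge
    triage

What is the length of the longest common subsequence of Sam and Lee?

Taking triage [1,2]; then merge [2,6]; then merge [3,7]; then demo [4,8]; then triage [9,9]; then merge [11,10]; then triage [13,11] gives a common subsequence of length 7. Since dp[14][11] = 7, nothing longer is possible.

7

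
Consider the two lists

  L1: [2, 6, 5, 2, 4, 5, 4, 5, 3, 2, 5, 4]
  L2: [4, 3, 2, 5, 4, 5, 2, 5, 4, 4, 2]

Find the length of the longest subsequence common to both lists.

7

One common subsequence of length 7: 2 [4,3] → 5 [6,4] → 4 [7,5] → 5 [8,6] → 2 [10,7] → 5 [11,8] → 4 [12,10], and the DP table's final entry dp[12][11] is also 7, so no common subsequence is longer.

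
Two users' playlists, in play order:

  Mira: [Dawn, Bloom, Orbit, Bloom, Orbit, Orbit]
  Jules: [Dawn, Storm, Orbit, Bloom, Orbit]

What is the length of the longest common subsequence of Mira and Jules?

4

One common subsequence of length 4: Dawn (Mira #1, Jules #1) → Orbit (Mira #3, Jules #3) → Bloom (Mira #4, Jules #4) → Orbit (Mira #6, Jules #5). dp[6][5] = 4 confirms this is the maximum.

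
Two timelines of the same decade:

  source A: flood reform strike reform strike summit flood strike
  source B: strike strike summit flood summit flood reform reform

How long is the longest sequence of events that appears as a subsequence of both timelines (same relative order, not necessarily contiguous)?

4

Taking strike (source A #3, source B #1), strike (source A #5, source B #2), summit (source A #6, source B #5), flood (source A #7, source B #6) gives a common subsequence of length 4. The LCS DP gives dp[8][8] = 4, so this is optimal.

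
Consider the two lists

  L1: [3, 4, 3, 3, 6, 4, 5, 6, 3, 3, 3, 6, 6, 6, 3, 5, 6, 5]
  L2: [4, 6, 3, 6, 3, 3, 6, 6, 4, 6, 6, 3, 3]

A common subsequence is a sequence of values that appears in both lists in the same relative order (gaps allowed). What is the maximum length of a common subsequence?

9

Match 4 at L1[2]=L2[1]; then 3 at L1[4]=L2[3]; then 6 at L1[8]=L2[4]; then 3 at L1[9]=L2[5]; then 3 at L1[10]=L2[6]; then 6 at L1[12]=L2[8]; then 6 at L1[13]=L2[10]; then 6 at L1[14]=L2[11]; then 3 at L1[15]=L2[13] — 9 values in the same relative order in both, and the DP table's final entry dp[18][13] is also 9, so no common subsequence is longer.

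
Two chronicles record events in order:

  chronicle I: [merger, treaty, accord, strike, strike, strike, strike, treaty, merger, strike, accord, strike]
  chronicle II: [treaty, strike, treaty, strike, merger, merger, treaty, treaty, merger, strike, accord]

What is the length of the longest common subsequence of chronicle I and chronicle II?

Pick treaty (chronicle I #2, chronicle II #1), strike (chronicle I #4, chronicle II #2), strike (chronicle I #5, chronicle II #4), treaty (chronicle I #8, chronicle II #8), merger (chronicle I #9, chronicle II #9), strike (chronicle I #10, chronicle II #10), accord (chronicle I #11, chronicle II #11); all 7 events appear in both, in order. Since dp[12][11] = 7, nothing longer is possible.

7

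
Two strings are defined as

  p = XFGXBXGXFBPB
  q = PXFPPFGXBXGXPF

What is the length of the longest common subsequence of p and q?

9

One common subsequence of length 9: X [1,2]; then F [2,6]; then G [3,7]; then X [4,8]; then B [5,9]; then X [6,10]; then G [7,11]; then X [8,12]; then F [9,14]. The LCS DP gives dp[12][14] = 9, so this is optimal.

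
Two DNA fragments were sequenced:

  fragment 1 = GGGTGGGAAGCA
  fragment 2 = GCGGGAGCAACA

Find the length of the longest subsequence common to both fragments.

9

Let dp[i][j] be the LCS length of the first i bases of fragment 1 and the first j bases of fragment 2. dp[i][j] = dp[i-1][j-1]+1 when the i-th and j-th bases match, else max(dp[i-1][j], dp[i][j-1]).
    ·  G  C  G  G  G  A  G  C  A  A  C  A
 ·  0  0  0  0  0  0  0  0  0  0  0  0  0
 G  0  1  1  1  1  1  1  1  1  1  1  1  1
 G  0  1  1  2  2  2  2  2  2  2  2  2  2
 G  0  1  1  2  3  3  3  3  3  3  3  3  3
 T  0  1  1  2  3  3  3  3  3  3  3  3  3
 G  0  1  1  2  3  4  4  4  4  4  4  4  4
 G  0  1  1  2  3  4  4  5  5  5  5  5  5
 G  0  1  1  2  3  4  4  5  5  5  5  5  5
 A  0  1  1  2  3  4  5  5  5  6  6  6  6
 A  0  1  1  2  3  4  5  5  5  6  7  7  7
 G  0  1  1  2  3  4  5  6  6  6  7  7  7
 C  0  1  2  2  3  4  5  6  7  7  7  8  8
 A  0  1  2  2  3  4  5  6  7  8  8  8  9
dp[12][12] = 9. One LCS (by backtracking along matches): GGGGGAACA.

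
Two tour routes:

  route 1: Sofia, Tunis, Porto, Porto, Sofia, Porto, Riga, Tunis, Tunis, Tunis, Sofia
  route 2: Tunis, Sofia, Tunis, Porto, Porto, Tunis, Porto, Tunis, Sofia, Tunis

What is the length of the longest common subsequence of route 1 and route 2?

One common subsequence of length 7: Sofia at route 1[1]=route 2[2], then Tunis at route 1[2]=route 2[3], then Porto at route 1[3]=route 2[4], then Porto at route 1[4]=route 2[5], then Porto at route 1[6]=route 2[7], then Tunis at route 1[8]=route 2[8], then Tunis at route 1[10]=route 2[10], and the DP table's final entry dp[11][10] is also 7, so no common subsequence is longer.

7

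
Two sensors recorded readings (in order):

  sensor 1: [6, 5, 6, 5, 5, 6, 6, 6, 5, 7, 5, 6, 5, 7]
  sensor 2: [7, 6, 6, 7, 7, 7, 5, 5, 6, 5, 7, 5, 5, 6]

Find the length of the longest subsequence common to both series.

9

Pick 6 at sensor 1[1]=sensor 2[2] → 6 at sensor 1[3]=sensor 2[3] → 5 at sensor 1[4]=sensor 2[7] → 5 at sensor 1[5]=sensor 2[8] → 6 at sensor 1[8]=sensor 2[9] → 5 at sensor 1[9]=sensor 2[10] → 7 at sensor 1[10]=sensor 2[11] → 5 at sensor 1[11]=sensor 2[13] → 6 at sensor 1[12]=sensor 2[14]; all 9 values appear in both, in order, and the DP table's final entry dp[14][14] is also 9, so no common subsequence is longer.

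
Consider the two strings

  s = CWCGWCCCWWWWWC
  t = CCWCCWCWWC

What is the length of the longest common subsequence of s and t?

9

One common subsequence of length 9: C (s #1, t #1) → C (s #3, t #2) → W (s #5, t #3) → C (s #6, t #4) → C (s #7, t #5) → C (s #8, t #7) → W (s #12, t #8) → W (s #13, t #9) → C (s #14, t #10). The LCS DP gives dp[14][10] = 9, so this is optimal.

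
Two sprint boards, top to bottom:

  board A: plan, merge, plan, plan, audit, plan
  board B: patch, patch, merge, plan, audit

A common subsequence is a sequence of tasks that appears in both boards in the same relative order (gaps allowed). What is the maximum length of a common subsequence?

3

Taking merge [2,3], plan [4,4], audit [5,5] gives a common subsequence of length 3. Since dp[6][5] = 3, nothing longer is possible.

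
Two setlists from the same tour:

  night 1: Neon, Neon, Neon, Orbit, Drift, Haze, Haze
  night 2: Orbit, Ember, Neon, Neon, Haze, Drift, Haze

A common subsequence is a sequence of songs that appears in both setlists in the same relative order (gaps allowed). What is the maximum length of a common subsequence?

4

Match Neon (night 1 #1, night 2 #3) → Neon (night 1 #2, night 2 #4) → Drift (night 1 #5, night 2 #6) → Haze (night 1 #7, night 2 #7) — 4 songs in the same relative order in both, and the DP table's final entry dp[7][7] is also 4, so no common subsequence is longer.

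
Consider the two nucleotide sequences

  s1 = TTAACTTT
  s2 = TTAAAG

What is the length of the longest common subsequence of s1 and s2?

Let dp[i][j] be the LCS length of the first i bases of s1 and the first j bases of s2. dp[i][j] = dp[i-1][j-1]+1 when the i-th and j-th bases match, else max(dp[i-1][j], dp[i][j-1]).
    ·  T  T  A  A  A  G
 ·  0  0  0  0  0  0  0
 T  0  1  1  1  1  1  1
 T  0  1  2  2  2  2  2
 A  0  1  2  3  3  3  3
 A  0  1  2  3  4  4  4
 C  0  1  2  3  4  4  4
 T  0  1  2  3  4  4  4
 T  0  1  2  3  4  4  4
 T  0  1  2  3  4  4  4
dp[8][6] = 4. One LCS (by backtracking along matches): TTAA.

4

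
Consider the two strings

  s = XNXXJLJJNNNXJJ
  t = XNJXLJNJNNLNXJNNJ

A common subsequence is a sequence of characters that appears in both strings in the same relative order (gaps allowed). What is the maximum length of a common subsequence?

12

Taking X [1,1], N [2,2], X [4,4], L [6,5], J [7,6], J [8,8], N [9,9], N [10,10], N [11,12], X [12,13], J [13,14], J [14,17] gives a common subsequence of length 12. dp[14][17] = 12 confirms this is the maximum.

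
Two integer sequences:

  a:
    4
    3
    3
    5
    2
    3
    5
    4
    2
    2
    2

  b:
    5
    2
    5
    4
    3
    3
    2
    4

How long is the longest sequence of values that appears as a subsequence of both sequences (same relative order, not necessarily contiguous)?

Let dp[i][j] be the LCS length of the first i values of a and the first j values of b. dp[i][j] = dp[i-1][j-1]+1 when the i-th and j-th values match, else max(dp[i-1][j], dp[i][j-1]).
    ·  5  2  5  4  3  3  2  4
 ·  0  0  0  0  0  0  0  0  0
 4  0  0  0  0  1  1  1  1  1
 3  0  0  0  0  1  2  2  2  2
 3  0  0  0  0  1  2  3  3  3
 5  0  1  1  1  1  2  3  3  3
 2  0  1  2  2  2  2  3  4  4
 3  0  1  2  2  2  3  3  4  4
 5  0  1  2  3  3  3  3  4  4
 4  0  1  2  3  4  4  4  4  5
 2  0  1  2  3  4  4  4  5  5
 2  0  1  2  3  4  4  4  5  5
 2  0  1  2  3  4  4  4  5  5
dp[11][8] = 5. One LCS (by backtracking along matches): 4, 3, 3, 2, 4.

5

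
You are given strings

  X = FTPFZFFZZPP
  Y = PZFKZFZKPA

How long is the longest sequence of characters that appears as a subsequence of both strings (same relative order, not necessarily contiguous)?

Let dp[i][j] be the LCS length of the first i characters of X and the first j characters of Y. dp[i][j] = dp[i-1][j-1]+1 when the i-th and j-th characters match, else max(dp[i-1][j], dp[i][j-1]).
    ·  P  Z  F  K  Z  F  Z  K  P  A
 ·  0  0  0  0  0  0  0  0  0  0  0
 F  0  0  0  1  1  1  1  1  1  1  1
 T  0  0  0  1  1  1  1  1  1  1  1
 P  0  1  1  1  1  1  1  1  1  2  2
 F  0  1  1  2  2  2  2  2  2  2  2
 Z  0  1  2  2  2  3  3  3  3  3  3
 F  0  1  2  3  3  3  4  4  4  4  4
 F  0  1  2  3  3  3  4  4  4  4  4
 Z  0  1  2  3  3  4  4  5  5  5  5
 Z  0  1  2  3  3  4  4  5  5  5  5
 P  0  1  2  3  3  4  4  5  5  6  6
 P  0  1  2  3  3  4  4  5  5  6  6
dp[11][10] = 6. One LCS (by backtracking along matches): PFZFZP.

6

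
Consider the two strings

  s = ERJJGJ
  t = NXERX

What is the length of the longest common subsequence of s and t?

Match E (s #1, t #3) → R (s #2, t #4) — 2 characters in the same relative order in both. dp[6][5] = 2 confirms this is the maximum.

2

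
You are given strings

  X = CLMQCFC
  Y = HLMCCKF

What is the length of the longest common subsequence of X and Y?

4

Let dp[i][j] be the LCS length of the first i characters of X and the first j characters of Y. dp[i][j] = dp[i-1][j-1]+1 when the i-th and j-th characters match, else max(dp[i-1][j], dp[i][j-1]).
    ·  H  L  M  C  C  K  F
 ·  0  0  0  0  0  0  0  0
 C  0  0  0  0  1  1  1  1
 L  0  0  1  1  1  1  1  1
 M  0  0  1  2  2  2  2  2
 Q  0  0  1  2  2  2  2  2
 C  0  0  1  2  3  3  3  3
 F  0  0  1  2  3  3  3  4
 C  0  0  1  2  3  4  4  4
dp[7][7] = 4. One LCS (by backtracking along matches): LMCF.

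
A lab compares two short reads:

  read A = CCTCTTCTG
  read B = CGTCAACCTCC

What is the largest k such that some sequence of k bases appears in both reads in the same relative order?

5

One common subsequence of length 5: C at read A[1]=read B[7], C at read A[2]=read B[8], T at read A[3]=read B[9], C at read A[4]=read B[10], C at read A[7]=read B[11]. Since dp[9][11] = 5, nothing longer is possible.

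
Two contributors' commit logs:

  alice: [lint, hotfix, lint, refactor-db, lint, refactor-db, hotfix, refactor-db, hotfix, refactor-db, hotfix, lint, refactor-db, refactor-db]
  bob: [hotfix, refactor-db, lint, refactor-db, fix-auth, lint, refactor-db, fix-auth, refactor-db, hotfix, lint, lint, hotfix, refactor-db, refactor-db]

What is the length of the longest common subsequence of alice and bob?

10

Pick hotfix [2,1]; then lint [3,3]; then refactor-db [4,4]; then lint [5,6]; then refactor-db [6,7]; then refactor-db [8,9]; then hotfix [9,10]; then hotfix [11,13]; then refactor-db [13,14]; then refactor-db [14,15]; all 10 commits appear in both, in order. Since dp[14][15] = 10, nothing longer is possible.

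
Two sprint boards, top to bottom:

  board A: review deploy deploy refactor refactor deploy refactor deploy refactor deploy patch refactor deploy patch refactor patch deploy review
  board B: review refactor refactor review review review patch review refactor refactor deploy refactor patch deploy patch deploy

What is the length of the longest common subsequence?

Match review (board A #1, board B #1); then refactor (board A #4, board B #3); then refactor (board A #5, board B #9); then refactor (board A #7, board B #10); then deploy (board A #8, board B #11); then refactor (board A #9, board B #12); then patch (board A #11, board B #13); then deploy (board A #13, board B #14); then patch (board A #16, board B #15); then deploy (board A #17, board B #16) — 10 tasks in the same relative order in both. Since dp[18][16] = 10, nothing longer is possible.

10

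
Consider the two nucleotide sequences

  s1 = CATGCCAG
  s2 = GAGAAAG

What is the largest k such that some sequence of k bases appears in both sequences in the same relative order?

4

Let dp[i][j] be the LCS length of the first i bases of s1 and the first j bases of s2. dp[i][j] = dp[i-1][j-1]+1 when the i-th and j-th bases match, else max(dp[i-1][j], dp[i][j-1]).
    ·  G  A  G  A  A  A  G
 ·  0  0  0  0  0  0  0  0
 C  0  0  0  0  0  0  0  0
 A  0  0  1  1  1  1  1  1
 T  0  0  1  1  1  1  1  1
 G  0  1  1  2  2  2  2  2
 C  0  1  1  2  2  2  2  2
 C  0  1  1  2  2  2  2  2
 A  0  1  2  2  3  3  3  3
 G  0  1  2  3  3  3  3  4
dp[8][7] = 4. One LCS (by backtracking along matches): AGAG.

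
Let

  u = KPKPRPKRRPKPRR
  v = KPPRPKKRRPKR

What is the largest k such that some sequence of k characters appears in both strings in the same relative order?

One common subsequence of length 11: K (u #1, v #1) → P (u #2, v #2) → P (u #4, v #3) → R (u #5, v #4) → P (u #6, v #5) → K (u #7, v #7) → R (u #8, v #8) → R (u #9, v #9) → P (u #10, v #10) → K (u #11, v #11) → R (u #14, v #12). dp[14][12] = 11 confirms this is the maximum.

11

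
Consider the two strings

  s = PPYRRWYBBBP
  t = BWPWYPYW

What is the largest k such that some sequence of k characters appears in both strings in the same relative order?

One common subsequence of length 4: P (s #1, t #3) → P (s #2, t #6) → Y (s #3, t #7) → W (s #6, t #8). Since dp[11][8] = 4, nothing longer is possible.

4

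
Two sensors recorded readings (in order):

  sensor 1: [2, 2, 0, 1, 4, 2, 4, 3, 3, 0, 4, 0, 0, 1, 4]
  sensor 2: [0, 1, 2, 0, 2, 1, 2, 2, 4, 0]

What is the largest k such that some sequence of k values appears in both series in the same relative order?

6

Taking 2 (sensor 1 #1, sensor 2 #3), then 2 (sensor 1 #2, sensor 2 #5), then 1 (sensor 1 #4, sensor 2 #6), then 2 (sensor 1 #6, sensor 2 #8), then 4 (sensor 1 #11, sensor 2 #9), then 0 (sensor 1 #13, sensor 2 #10) gives a common subsequence of length 6. dp[15][10] = 6 confirms this is the maximum.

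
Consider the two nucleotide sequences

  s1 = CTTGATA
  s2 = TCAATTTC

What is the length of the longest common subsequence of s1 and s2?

One common subsequence of length 4: C at s1[1]=s2[2], T at s1[2]=s2[5], T at s1[3]=s2[6], T at s1[6]=s2[7]. The LCS DP gives dp[7][8] = 4, so this is optimal.

4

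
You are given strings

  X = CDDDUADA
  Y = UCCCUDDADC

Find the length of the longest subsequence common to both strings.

5

Let dp[i][j] be the LCS length of the first i characters of X and the first j characters of Y. dp[i][j] = dp[i-1][j-1]+1 when the i-th and j-th characters match, else max(dp[i-1][j], dp[i][j-1]).
    ·  U  C  C  C  U  D  D  A  D  C
 ·  0  0  0  0  0  0  0  0  0  0  0
 C  0  0  1  1  1  1  1  1  1  1  1
 D  0  0  1  1  1  1  2  2  2  2  2
 D  0  0  1  1  1  1  2  3  3  3  3
 D  0  0  1  1  1  1  2  3  3  4  4
 U  0  1  1  1  1  2  2  3  3  4  4
 A  0  1  1  1  1  2  2  3  4  4  4
 D  0  1  1  1  1  2  3  3  4  5  5
 A  0  1  1  1  1  2  3  3  4  5  5
dp[8][10] = 5. One LCS (by backtracking along matches): CDDAD.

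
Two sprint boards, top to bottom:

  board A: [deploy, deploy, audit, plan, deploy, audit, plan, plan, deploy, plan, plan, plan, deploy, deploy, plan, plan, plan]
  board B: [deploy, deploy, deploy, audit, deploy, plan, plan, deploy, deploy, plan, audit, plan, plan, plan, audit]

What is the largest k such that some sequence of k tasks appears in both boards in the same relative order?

Taking deploy at board A[1]=board B[1], deploy at board A[2]=board B[2], deploy at board A[5]=board B[3], audit at board A[6]=board B[4], deploy at board A[9]=board B[5], plan at board A[11]=board B[6], plan at board A[12]=board B[7], deploy at board A[13]=board B[8], deploy at board A[14]=board B[9], plan at board A[15]=board B[12], plan at board A[16]=board B[13], plan at board A[17]=board B[14] gives a common subsequence of length 12. dp[17][15] = 12 confirms this is the maximum.

12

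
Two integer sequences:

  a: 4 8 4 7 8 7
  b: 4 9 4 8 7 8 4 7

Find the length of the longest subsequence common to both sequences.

Let dp[i][j] be the LCS length of the first i values of a and the first j values of b. dp[i][j] = dp[i-1][j-1]+1 when the i-th and j-th values match, else max(dp[i-1][j], dp[i][j-1]).
    ·  4  9  4  8  7  8  4  7
 ·  0  0  0  0  0  0  0  0  0
 4  0  1  1  1  1  1  1  1  1
 8  0  1  1  1  2  2  2  2  2
 4  0  1  1  2  2  2  2  3  3
 7  0  1  1  2  2  3  3  3  4
 8  0  1  1  2  3  3  4  4  4
 7  0  1  1  2  3  4  4  4  5
dp[6][8] = 5. One LCS (by backtracking along matches): 4, 8, 7, 8, 7.

5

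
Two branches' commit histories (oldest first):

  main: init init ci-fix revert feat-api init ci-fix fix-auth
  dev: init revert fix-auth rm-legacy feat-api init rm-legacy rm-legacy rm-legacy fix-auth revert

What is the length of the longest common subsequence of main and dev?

Match init [2,1]; then revert [4,2]; then feat-api [5,5]; then init [6,6]; then fix-auth [8,10] — 5 commits in the same relative order in both. The LCS DP gives dp[8][11] = 5, so this is optimal.

5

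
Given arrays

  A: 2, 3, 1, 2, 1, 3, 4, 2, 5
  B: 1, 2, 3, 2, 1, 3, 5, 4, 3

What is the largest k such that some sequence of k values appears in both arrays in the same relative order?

6

Taking 2 at A[1]=B[2], then 3 at A[2]=B[3], then 2 at A[4]=B[4], then 1 at A[5]=B[5], then 3 at A[6]=B[6], then 4 at A[7]=B[8] gives a common subsequence of length 6. The LCS DP gives dp[9][9] = 6, so this is optimal.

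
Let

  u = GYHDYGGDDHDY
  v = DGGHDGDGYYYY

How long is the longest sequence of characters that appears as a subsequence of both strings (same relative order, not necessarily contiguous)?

6

Taking G (u #1, v #3); then H (u #3, v #4); then D (u #4, v #5); then G (u #6, v #6); then G (u #7, v #8); then Y (u #12, v #12) gives a common subsequence of length 6. dp[12][12] = 6 confirms this is the maximum.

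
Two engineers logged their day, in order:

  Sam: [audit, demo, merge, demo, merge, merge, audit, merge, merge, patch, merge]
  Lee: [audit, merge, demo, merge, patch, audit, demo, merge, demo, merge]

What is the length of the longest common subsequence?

One common subsequence of length 7: audit (Sam #1, Lee #1), merge (Sam #3, Lee #2), demo (Sam #4, Lee #3), merge (Sam #5, Lee #4), audit (Sam #7, Lee #6), merge (Sam #8, Lee #8), merge (Sam #11, Lee #10), and the DP table's final entry dp[11][10] is also 7, so no common subsequence is longer.

7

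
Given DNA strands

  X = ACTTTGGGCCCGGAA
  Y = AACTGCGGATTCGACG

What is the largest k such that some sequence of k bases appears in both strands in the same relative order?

Pick A at X[1]=Y[2]; then C at X[2]=Y[3]; then T at X[5]=Y[4]; then G at X[6]=Y[5]; then G at X[7]=Y[7]; then G at X[8]=Y[8]; then C at X[9]=Y[12]; then C at X[11]=Y[15]; then G at X[13]=Y[16]; all 9 bases appear in both, in order. Since dp[15][16] = 9, nothing longer is possible.

9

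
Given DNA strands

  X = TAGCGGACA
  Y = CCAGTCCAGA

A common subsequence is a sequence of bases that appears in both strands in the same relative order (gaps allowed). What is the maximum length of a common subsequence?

Let dp[i][j] be the LCS length of the first i bases of X and the first j bases of Y. dp[i][j] = dp[i-1][j-1]+1 when the i-th and j-th bases match, else max(dp[i-1][j], dp[i][j-1]).
    ·  C  C  A  G  T  C  C  A  G  A
 ·  0  0  0  0  0  0  0  0  0  0  0
 T  0  0  0  0  0  1  1  1  1  1  1
 A  0  0  0  1  1  1  1  1  2  2  2
 G  0  0  0  1  2  2  2  2  2  3  3
 C  0  1  1  1  2  2  3  3  3  3  3
 G  0  1  1  1  2  2  3  3  3  4  4
 G  0  1  1  1  2  2  3  3  3  4  4
 A  0  1  1  2  2  2  3  3  4  4  5
 C  0  1  2  2  2  2  3  4  4  4  5
 A  0  1  2  3  3  3  3  4  5  5  5
dp[9][10] = 5. One LCS (by backtracking along matches): AGCGA.

5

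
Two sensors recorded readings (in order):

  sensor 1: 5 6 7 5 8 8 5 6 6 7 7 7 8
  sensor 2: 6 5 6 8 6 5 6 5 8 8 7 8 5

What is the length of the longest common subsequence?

7

Taking 5 at sensor 1[1]=sensor 2[6]; then 6 at sensor 1[2]=sensor 2[7]; then 5 at sensor 1[4]=sensor 2[8]; then 8 at sensor 1[5]=sensor 2[9]; then 8 at sensor 1[6]=sensor 2[10]; then 7 at sensor 1[12]=sensor 2[11]; then 8 at sensor 1[13]=sensor 2[12] gives a common subsequence of length 7, and the DP table's final entry dp[13][13] is also 7, so no common subsequence is longer.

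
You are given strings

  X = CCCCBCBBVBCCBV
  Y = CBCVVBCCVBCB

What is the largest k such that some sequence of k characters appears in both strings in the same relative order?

8

Match C (X #1, Y #1); then C (X #2, Y #3); then C (X #4, Y #7); then C (X #6, Y #8); then V (X #9, Y #9); then B (X #10, Y #10); then C (X #12, Y #11); then B (X #13, Y #12) — 8 characters in the same relative order in both, and the DP table's final entry dp[14][12] is also 8, so no common subsequence is longer.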